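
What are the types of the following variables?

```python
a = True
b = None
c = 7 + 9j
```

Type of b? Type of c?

b is NoneType; c is complex

NoneType, complex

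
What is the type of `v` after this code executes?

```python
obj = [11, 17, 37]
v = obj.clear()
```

list.clear() returns None

NoneType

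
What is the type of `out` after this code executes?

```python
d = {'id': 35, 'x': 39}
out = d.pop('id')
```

dict.pop() returns the value (int)

int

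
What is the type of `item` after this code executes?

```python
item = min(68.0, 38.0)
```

min() of floats returns float

float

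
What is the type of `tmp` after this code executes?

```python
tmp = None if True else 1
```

Ternary: condition is True, if branch (None) taken → NoneType

NoneType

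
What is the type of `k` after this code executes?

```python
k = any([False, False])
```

any() returns bool

bool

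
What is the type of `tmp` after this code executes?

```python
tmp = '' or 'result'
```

'or' returns first truthy value ('result', which is str)

str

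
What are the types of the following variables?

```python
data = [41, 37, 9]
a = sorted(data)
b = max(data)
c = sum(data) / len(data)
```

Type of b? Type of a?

max of ints returns int; sorted() returns list

int, list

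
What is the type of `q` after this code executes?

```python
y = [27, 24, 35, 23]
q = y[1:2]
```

Slicing a list always returns a list

list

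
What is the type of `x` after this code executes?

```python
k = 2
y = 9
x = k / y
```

int / int always returns float in Python 3 (2 / 9 = 0.222222)

float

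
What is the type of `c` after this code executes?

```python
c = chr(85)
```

chr() returns str (single character)

str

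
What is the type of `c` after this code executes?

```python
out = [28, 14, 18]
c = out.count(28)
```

list.count() returns int

int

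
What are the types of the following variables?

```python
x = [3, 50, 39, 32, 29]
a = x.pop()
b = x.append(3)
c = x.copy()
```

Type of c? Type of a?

list.copy() returns list; list.pop() returns the element (int)

list, int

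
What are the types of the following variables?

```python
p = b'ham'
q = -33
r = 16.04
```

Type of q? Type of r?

q is int; r is float

int, float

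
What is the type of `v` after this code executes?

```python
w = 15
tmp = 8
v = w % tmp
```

int % int returns int (15 % 8 = 7)

int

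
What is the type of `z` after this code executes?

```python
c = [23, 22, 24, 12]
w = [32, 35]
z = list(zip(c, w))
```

list(zip(...)) returns a list of tuples

list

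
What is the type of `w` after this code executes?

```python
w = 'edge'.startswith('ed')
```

str.startswith() returns bool

bool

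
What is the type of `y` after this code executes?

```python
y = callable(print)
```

callable() returns bool

bool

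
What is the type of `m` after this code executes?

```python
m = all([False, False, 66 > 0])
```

all() returns bool

bool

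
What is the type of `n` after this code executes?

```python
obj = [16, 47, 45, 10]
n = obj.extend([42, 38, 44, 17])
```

list.extend() returns None

NoneType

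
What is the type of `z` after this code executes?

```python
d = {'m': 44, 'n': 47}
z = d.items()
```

dict.items() returns a dict_items view

dict_items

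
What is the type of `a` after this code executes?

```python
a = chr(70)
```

chr() returns str (single character)

str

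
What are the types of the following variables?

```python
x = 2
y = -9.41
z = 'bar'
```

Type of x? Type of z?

x is int; z is str

int, str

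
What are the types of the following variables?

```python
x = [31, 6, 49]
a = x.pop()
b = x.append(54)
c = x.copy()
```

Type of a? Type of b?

list.pop() returns the element (int); list.append() returns None

int, NoneType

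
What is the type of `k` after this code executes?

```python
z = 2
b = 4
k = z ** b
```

int ** positive int returns int (2 ** 4 = 16)

int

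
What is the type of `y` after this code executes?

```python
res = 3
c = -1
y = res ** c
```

int ** negative int returns float

float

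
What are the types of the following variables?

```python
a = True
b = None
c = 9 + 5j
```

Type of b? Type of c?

b is NoneType; c is complex

NoneType, complex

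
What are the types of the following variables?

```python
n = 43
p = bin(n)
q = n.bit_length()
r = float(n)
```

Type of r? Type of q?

float() returns float; int.bit_length() returns int

float, int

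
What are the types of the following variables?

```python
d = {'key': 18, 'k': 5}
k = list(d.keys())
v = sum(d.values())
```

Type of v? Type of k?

sum of int values returns int; list(...) returns list

int, list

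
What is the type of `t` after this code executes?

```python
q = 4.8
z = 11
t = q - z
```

float - int returns float (4.8 - 11 = -6.2)

float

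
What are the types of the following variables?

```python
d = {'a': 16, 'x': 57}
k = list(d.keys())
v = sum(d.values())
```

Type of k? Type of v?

list(...) returns list; sum of int values returns int

list, int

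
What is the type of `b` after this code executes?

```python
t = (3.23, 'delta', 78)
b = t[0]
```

Index 0 of tuple is 3.23 which is float

float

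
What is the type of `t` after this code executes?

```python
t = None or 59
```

'or' with None returns the other value (59, int)

int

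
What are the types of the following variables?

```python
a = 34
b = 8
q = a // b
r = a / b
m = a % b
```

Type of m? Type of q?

int % int returns int; int // int returns int

int, int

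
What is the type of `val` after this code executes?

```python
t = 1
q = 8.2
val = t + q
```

int + float returns float (1 + 8.2 = 9.2)

float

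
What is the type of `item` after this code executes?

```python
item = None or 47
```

'or' with None returns the other value (47, int)

int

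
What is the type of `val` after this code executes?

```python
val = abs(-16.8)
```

abs() of float returns float

float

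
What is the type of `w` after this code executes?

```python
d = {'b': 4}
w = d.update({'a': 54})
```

dict.update() returns None

NoneType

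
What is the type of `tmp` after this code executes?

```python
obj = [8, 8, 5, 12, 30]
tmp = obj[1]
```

Indexing a list of ints returns int (obj[1] = 8)

int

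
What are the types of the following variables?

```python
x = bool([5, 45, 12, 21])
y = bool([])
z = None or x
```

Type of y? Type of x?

bool() returns bool; bool() returns bool

bool, bool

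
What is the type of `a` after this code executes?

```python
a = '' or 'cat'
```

'or' returns first truthy value ('cat', which is str)

str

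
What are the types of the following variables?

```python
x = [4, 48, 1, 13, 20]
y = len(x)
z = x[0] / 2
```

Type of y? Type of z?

len() returns int; int / int returns float

int, float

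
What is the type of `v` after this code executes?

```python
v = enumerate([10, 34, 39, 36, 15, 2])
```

enumerate() returns an enumerate iterator object

enumerate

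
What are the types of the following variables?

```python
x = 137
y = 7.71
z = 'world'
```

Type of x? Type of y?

x is int; y is float

int, float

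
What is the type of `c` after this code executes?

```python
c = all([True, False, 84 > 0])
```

all() returns bool

bool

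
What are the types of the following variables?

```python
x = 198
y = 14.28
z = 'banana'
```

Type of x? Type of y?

x is int; y is float

int, float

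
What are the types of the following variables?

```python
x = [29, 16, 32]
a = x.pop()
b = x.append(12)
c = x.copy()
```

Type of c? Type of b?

list.copy() returns list; list.append() returns None

list, NoneType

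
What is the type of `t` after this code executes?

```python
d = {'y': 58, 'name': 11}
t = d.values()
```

.values() returns a dict_values view object

dict_values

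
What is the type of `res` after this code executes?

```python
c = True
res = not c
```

'not' always returns bool

bool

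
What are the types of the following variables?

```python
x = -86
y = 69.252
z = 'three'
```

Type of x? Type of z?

x is int; z is str

int, str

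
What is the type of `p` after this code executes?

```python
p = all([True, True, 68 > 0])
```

all() returns bool

bool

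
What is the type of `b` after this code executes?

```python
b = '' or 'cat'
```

'or' returns first truthy value ('cat', which is str)

str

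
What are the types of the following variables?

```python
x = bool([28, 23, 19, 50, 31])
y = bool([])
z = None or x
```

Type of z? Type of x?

None or <bool> returns the bool; bool() returns bool

bool, bool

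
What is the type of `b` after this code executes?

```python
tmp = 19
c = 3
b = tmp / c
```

int / int always returns float in Python 3 (19 / 3 = 6.33333)

float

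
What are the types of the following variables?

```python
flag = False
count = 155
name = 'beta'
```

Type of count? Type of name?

count is int; name is str

int, str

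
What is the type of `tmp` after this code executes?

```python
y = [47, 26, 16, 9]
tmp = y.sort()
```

list.sort() returns None (sorts in place)

NoneType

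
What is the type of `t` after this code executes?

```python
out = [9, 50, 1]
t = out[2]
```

Indexing a list of ints returns int (out[2] = 1)

int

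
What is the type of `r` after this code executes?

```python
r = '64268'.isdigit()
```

str.isdigit() returns bool

bool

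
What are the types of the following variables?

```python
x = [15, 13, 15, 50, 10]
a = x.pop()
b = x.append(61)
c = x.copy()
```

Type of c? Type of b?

list.copy() returns list; list.append() returns None

list, NoneType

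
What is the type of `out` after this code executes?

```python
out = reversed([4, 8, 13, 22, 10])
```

reversed() on a list returns a list_reverseiterator

list_reverseiterator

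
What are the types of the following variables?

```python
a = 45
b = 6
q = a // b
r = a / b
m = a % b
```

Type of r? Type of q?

int / int returns float; int // int returns int

float, int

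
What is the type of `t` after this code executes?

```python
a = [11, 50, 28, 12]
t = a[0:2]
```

Slicing a list always returns a list

list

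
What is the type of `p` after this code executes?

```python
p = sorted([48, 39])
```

sorted() always returns list

list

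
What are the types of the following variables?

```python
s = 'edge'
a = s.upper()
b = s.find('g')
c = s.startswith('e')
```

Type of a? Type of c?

str.upper() returns str; str.startswith() returns bool

str, bool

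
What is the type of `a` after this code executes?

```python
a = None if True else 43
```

Ternary: condition is True, if branch (None) taken → NoneType

NoneType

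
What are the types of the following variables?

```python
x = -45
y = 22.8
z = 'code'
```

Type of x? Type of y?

x is int; y is float

int, float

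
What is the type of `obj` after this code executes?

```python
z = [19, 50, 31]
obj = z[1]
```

Indexing a list of ints returns int (z[1] = 50)

int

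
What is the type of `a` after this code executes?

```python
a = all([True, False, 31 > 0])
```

all() returns bool

bool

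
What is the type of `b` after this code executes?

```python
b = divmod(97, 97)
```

divmod() returns a tuple (quotient, remainder)

tuple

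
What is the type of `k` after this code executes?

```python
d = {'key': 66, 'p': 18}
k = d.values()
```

.values() returns a dict_values view object

dict_values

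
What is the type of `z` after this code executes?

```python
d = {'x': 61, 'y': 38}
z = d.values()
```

.values() returns a dict_values view object

dict_values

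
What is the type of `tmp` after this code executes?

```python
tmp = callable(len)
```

callable() returns bool

bool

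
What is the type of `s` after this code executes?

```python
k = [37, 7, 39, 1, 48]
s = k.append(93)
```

list.append() returns None (mutates in place)

NoneType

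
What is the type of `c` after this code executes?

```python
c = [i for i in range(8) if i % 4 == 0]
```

A list comprehension [...] produces a list

list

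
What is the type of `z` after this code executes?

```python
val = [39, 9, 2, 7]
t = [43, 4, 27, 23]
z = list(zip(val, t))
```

list(zip(...)) returns a list of tuples

list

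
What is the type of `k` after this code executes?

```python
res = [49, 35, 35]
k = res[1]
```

Indexing a list of ints returns int (res[1] = 35)

int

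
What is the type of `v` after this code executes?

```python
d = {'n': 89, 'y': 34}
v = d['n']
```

Accessing dict[str, int] with key 'n' returns int value 89

int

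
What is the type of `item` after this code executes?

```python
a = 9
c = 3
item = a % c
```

int % int returns int (9 % 3 = 0)

int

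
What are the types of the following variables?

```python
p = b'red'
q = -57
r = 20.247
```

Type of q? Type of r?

q is int; r is float

int, float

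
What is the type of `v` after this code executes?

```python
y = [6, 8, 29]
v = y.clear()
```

list.clear() returns None

NoneType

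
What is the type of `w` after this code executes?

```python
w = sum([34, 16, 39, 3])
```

sum() of ints returns int

int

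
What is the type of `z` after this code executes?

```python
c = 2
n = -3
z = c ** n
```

int ** negative int returns float

float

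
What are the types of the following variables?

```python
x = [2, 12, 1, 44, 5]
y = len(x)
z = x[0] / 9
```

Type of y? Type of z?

len() returns int; int / int returns float

int, float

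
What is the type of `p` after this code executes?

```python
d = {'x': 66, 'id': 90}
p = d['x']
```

Accessing dict[str, int] with key 'x' returns int value 66

int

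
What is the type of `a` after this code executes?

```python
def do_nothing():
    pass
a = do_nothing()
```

A function with no return statement returns None

NoneType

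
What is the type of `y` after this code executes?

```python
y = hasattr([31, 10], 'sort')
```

hasattr() returns bool

bool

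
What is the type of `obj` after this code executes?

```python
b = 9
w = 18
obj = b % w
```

int % int returns int (9 % 18 = 9)

int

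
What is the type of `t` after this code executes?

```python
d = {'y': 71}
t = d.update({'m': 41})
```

dict.update() returns None

NoneType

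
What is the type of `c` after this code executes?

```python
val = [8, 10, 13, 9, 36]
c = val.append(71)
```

list.append() returns None (mutates in place)

NoneType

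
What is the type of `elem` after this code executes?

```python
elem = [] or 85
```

'or' returns first truthy value (85, which is int)

int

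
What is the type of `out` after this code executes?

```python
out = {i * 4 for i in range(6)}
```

A set comprehension {expr for x in iterable} produces a set

set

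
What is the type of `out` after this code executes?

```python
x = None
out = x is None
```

'is' comparison returns bool

bool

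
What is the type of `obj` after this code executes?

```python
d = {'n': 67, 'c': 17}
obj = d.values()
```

.values() returns a dict_values view object

dict_values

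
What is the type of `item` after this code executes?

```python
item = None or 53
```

'or' with None returns the other value (53, int)

int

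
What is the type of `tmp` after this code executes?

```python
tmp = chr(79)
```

chr() returns str (single character)

str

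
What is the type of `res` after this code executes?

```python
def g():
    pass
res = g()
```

A function with no return statement returns None

NoneType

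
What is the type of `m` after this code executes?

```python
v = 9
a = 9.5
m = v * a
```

int * float returns float (9 * 9.5 = 85.5)

float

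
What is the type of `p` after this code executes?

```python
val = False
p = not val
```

'not' always returns bool

bool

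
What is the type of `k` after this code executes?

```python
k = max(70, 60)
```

max() of ints returns int

int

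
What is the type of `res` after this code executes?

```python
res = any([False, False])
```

any() returns bool

bool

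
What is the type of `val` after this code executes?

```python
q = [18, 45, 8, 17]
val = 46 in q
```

'in' operator returns bool

bool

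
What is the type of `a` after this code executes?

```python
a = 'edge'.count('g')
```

str.count() returns int

int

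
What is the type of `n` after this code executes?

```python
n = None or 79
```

'or' with None returns the other value (79, int)

int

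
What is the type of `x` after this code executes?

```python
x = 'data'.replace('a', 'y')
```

str.replace() returns str

str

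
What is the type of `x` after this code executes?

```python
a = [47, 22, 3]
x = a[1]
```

Indexing a list of ints returns int (a[1] = 22)

int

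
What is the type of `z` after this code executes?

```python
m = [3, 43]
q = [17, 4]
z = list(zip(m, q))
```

list(zip(...)) returns a list of tuples

list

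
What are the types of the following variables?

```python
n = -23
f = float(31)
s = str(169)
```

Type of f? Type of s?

f is float; s is str

float, str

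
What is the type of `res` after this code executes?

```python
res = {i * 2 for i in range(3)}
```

A set comprehension {expr for x in iterable} produces a set

set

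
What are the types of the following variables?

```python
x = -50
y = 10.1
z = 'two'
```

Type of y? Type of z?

y is float; z is str

float, str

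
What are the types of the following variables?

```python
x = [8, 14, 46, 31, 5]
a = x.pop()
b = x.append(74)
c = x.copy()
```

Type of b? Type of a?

list.append() returns None; list.pop() returns the element (int)

NoneType, int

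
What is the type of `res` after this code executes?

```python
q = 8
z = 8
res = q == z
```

Equality comparison returns bool

bool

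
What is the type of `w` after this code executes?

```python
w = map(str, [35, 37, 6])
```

map() returns a map iterator object

map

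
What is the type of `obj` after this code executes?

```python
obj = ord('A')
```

ord() returns int (Unicode code point)

int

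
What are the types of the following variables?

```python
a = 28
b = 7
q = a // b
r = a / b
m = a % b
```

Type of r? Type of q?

int / int returns float; int // int returns int

float, int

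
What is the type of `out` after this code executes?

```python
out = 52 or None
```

'or' returns first truthy value (52, int)

int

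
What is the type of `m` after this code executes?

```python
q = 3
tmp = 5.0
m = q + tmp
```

int + float returns float (3 + 5.0 = 8.0)

float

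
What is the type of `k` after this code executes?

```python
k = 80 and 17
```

'and' returns the last value when all truthy (17, which is int)

int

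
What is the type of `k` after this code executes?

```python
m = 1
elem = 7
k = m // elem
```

int // int returns int (1 // 7 = 0)

int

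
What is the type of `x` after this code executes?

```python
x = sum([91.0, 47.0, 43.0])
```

sum() of floats returns float

float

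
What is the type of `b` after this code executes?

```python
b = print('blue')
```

print() returns None

NoneType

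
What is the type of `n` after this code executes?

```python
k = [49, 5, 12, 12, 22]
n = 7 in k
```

'in' operator returns bool

bool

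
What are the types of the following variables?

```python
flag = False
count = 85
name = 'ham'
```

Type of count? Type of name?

count is int; name is str

int, str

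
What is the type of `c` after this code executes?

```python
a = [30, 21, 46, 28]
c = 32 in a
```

'in' operator returns bool

bool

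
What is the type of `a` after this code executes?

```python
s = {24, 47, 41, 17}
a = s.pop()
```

Popping from a set of ints returns int

int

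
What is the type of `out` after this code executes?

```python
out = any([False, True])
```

any() returns bool

bool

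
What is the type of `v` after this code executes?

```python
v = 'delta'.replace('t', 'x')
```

str.replace() returns str

str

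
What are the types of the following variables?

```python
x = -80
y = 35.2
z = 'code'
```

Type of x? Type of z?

x is int; z is str

int, str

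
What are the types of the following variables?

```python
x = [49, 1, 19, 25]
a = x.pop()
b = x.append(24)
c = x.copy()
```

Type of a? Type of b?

list.pop() returns the element (int); list.append() returns None

int, NoneType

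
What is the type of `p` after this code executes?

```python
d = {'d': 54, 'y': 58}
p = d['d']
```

Accessing dict[str, int] with key 'd' returns int value 54

int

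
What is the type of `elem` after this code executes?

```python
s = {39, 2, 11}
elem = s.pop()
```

Popping from a set of ints returns int

int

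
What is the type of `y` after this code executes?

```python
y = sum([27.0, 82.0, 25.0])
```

sum() of floats returns float

float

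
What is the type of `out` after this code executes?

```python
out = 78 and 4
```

'and' returns the last value when all truthy (4, which is int)

int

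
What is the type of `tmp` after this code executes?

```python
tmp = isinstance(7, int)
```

isinstance() returns bool

bool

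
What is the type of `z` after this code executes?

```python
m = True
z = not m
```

'not' always returns bool

bool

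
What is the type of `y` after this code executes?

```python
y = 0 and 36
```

'and' returns the first falsy value (0, which is int)

int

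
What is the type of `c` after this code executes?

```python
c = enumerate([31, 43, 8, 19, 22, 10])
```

enumerate() returns an enumerate iterator object

enumerate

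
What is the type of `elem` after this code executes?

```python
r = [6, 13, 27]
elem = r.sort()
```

list.sort() returns None (sorts in place)

NoneType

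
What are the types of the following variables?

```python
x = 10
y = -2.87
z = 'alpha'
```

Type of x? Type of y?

x is int; y is float

int, float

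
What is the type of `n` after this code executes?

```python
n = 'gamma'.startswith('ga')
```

str.startswith() returns bool

bool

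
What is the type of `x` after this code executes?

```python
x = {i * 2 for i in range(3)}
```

A set comprehension {expr for x in iterable} produces a set

set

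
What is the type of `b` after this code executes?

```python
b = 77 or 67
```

'or' returns the first truthy value (77, which is int)

int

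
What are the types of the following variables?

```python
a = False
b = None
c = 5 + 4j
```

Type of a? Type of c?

a is bool; c is complex

bool, complex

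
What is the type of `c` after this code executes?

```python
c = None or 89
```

'or' with None returns the other value (89, int)

int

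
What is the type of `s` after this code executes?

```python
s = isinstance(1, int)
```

isinstance() returns bool

bool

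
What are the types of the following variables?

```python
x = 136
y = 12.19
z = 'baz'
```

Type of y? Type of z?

y is float; z is str

float, str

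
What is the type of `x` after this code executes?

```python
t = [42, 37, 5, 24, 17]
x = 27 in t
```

'in' operator returns bool

bool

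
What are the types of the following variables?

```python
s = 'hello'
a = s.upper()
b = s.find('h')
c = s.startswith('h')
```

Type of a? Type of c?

str.upper() returns str; str.startswith() returns bool

str, bool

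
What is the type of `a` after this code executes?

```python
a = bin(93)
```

bin() returns str representation

str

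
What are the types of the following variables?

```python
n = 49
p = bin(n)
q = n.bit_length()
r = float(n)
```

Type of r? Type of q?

float() returns float; int.bit_length() returns int

float, int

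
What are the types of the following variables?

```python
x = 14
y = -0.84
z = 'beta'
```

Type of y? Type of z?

y is float; z is str

float, str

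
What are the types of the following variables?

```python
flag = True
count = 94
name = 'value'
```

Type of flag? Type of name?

flag is bool; name is str

bool, str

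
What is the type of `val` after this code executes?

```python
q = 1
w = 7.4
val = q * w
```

int * float returns float (1 * 7.4 = 7.4)

float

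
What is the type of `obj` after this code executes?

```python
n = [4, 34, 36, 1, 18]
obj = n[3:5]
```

Slicing a list always returns a list

list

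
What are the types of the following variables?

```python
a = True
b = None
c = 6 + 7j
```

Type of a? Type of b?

a is bool; b is NoneType

bool, NoneType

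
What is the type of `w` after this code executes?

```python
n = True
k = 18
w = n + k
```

bool + int returns int (True is 1, so 1 + 18 = 19)

int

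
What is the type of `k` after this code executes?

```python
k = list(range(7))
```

list(range(...)) returns list

list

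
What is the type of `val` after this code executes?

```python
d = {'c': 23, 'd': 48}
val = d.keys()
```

.keys() returns a dict_keys view object

dict_keys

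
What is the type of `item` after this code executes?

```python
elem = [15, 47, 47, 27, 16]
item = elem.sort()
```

list.sort() returns None (sorts in place)

NoneType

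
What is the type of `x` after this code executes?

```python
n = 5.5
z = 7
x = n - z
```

float - int returns float (5.5 - 7 = -1.5)

float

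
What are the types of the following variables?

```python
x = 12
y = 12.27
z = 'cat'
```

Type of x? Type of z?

x is int; z is str

int, str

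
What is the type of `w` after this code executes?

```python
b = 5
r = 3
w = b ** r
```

int ** positive int returns int (5 ** 3 = 125)

int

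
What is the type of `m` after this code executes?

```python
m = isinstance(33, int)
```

isinstance() returns bool

bool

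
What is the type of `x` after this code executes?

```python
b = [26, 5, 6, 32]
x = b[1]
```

Indexing a list of ints returns int (b[1] = 5)

int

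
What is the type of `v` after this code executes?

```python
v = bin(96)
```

bin() returns str representation

str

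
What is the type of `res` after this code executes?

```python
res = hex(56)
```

hex() returns str representation

str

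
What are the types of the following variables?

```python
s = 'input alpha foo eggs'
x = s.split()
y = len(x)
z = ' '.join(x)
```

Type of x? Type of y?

str.split() returns list; len() returns int

list, int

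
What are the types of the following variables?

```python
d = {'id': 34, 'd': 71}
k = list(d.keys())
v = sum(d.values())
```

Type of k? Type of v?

list(...) returns list; sum of int values returns int

list, int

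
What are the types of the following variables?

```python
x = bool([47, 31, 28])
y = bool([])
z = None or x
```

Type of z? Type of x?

None or <bool> returns the bool; bool() returns bool

bool, bool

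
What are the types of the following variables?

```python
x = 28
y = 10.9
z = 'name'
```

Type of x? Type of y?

x is int; y is float

int, float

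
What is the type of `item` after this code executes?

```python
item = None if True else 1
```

Ternary: condition is True, if branch (None) taken → NoneType

NoneType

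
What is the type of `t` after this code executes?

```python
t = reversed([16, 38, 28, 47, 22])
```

reversed() on a list returns a list_reverseiterator

list_reverseiterator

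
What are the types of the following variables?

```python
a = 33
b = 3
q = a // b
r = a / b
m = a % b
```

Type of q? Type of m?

int // int returns int; int % int returns int

int, int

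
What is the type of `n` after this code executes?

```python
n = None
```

None has type NoneType

NoneType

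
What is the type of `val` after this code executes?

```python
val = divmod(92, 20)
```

divmod() returns a tuple (quotient, remainder)

tuple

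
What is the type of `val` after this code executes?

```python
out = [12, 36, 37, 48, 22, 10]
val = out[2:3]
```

Slicing a list always returns a list

list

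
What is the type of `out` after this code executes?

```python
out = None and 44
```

'and' returns first falsy value (None)

NoneType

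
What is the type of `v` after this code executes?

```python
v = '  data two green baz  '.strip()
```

str.strip() returns str

str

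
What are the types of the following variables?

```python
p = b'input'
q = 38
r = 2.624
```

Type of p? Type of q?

p is bytes; q is int

bytes, int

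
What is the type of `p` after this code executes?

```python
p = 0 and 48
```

'and' returns the first falsy value (0, which is int)

int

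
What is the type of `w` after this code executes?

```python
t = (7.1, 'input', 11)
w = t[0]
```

Index 0 of tuple is 7.1 which is float

float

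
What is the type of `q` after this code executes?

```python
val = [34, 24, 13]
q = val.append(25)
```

list.append() returns None (mutates in place)

NoneType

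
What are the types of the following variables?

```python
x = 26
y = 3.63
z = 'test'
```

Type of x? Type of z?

x is int; z is str

int, str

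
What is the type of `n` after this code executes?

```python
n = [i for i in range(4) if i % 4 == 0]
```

A list comprehension [...] produces a list

list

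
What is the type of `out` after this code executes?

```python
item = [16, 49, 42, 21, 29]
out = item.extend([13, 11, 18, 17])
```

list.extend() returns None

NoneType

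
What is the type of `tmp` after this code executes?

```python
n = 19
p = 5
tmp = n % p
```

int % int returns int (19 % 5 = 4)

int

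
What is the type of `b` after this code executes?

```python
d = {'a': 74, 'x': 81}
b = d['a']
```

Accessing dict[str, int] with key 'a' returns int value 74

int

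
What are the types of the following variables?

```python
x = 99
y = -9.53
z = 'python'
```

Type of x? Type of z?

x is int; z is str

int, str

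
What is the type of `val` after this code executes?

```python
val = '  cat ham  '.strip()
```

str.strip() returns str

str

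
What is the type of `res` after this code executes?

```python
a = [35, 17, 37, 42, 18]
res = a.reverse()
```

list.reverse() returns None

NoneType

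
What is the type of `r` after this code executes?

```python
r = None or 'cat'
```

'or' with None returns the other value ('cat', str)

str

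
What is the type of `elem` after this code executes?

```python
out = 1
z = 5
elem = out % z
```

int % int returns int (1 % 5 = 1)

int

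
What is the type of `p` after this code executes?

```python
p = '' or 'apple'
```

'or' returns first truthy value ('apple', which is str)

str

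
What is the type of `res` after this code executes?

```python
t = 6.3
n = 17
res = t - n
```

float - int returns float (6.3 - 17 = -10.7)

float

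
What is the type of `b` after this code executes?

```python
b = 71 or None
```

'or' returns first truthy value (71, int)

int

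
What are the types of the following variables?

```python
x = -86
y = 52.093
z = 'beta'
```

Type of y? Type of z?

y is float; z is str

float, str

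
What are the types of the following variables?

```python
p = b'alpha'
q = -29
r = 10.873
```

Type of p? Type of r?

p is bytes; r is float

bytes, float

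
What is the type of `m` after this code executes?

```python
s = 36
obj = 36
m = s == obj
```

Equality comparison returns bool

bool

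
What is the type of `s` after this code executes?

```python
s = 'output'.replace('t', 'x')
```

str.replace() returns str

str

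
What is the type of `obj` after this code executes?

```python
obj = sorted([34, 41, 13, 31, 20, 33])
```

sorted() always returns list

list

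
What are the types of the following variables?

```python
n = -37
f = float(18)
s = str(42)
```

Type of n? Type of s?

n is int; s is str

int, str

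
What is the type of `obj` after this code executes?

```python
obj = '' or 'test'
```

'or' returns first truthy value ('test', which is str)

str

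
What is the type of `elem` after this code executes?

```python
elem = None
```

None has type NoneType

NoneType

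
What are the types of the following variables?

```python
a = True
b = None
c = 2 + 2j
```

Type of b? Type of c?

b is NoneType; c is complex

NoneType, complex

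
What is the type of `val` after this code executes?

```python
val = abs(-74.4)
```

abs() of float returns float

float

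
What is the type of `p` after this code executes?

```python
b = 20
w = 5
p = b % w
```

int % int returns int (20 % 5 = 0)

int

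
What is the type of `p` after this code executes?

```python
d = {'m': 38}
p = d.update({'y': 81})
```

dict.update() returns None

NoneType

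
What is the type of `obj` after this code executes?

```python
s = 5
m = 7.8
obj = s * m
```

int * float returns float (5 * 7.8 = 39.0)

float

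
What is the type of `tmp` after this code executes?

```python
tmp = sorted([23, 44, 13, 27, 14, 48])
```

sorted() always returns list

list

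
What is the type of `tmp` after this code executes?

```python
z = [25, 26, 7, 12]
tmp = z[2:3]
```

Slicing a list always returns a list

list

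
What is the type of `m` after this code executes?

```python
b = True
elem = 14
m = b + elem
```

bool + int returns int (True is 1, so 1 + 14 = 15)

int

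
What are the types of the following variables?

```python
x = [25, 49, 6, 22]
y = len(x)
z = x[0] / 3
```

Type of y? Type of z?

len() returns int; int / int returns float

int, float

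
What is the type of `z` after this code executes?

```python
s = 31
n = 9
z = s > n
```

Comparison operators return bool

bool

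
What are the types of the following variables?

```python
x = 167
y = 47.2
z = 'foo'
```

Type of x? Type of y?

x is int; y is float

int, float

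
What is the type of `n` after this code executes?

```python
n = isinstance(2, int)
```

isinstance() returns bool

bool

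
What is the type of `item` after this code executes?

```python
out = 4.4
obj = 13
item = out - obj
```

float - int returns float (4.4 - 13 = -8.6)

float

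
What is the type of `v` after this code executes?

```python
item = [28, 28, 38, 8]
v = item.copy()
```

list.copy() returns list

list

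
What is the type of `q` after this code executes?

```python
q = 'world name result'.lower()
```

str.lower() returns str

str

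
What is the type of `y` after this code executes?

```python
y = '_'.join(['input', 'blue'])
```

str.join() returns str

str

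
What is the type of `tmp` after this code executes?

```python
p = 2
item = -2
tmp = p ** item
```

int ** negative int returns float

float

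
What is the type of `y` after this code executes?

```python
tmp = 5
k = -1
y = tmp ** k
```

int ** negative int returns float

float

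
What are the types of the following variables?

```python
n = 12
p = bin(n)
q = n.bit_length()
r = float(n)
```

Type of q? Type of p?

int.bit_length() returns int; bin() returns str

int, str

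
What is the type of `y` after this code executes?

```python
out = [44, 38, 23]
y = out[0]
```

Indexing a list of ints returns int (out[0] = 44)

int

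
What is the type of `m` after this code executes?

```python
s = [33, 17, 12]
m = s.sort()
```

list.sort() returns None (sorts in place)

NoneType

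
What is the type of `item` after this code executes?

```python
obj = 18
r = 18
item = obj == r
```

Equality comparison returns bool

bool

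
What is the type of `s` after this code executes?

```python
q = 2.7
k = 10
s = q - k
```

float - int returns float (2.7 - 10 = -7.3)

float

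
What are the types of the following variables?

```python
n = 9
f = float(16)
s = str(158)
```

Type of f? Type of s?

f is float; s is str

float, str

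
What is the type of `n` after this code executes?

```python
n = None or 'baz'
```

'or' with None returns the other value ('baz', str)

str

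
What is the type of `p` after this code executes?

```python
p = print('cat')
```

print() returns None

NoneType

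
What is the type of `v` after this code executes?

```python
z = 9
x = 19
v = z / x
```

int / int always returns float in Python 3 (9 / 19 = 0.473684)

float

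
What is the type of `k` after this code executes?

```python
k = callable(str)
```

callable() returns bool

bool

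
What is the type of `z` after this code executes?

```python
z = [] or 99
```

'or' returns first truthy value (99, which is int)

int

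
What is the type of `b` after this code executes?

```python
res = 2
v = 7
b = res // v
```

int // int returns int (2 // 7 = 0)

int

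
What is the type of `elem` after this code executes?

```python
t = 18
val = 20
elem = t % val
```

int % int returns int (18 % 20 = 18)

int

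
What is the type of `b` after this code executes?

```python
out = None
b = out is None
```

'is' comparison returns bool

bool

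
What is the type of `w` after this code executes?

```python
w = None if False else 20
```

Ternary: condition is False, else branch (20) taken → int

int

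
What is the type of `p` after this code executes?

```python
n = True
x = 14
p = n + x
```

bool + int returns int (True is 1, so 1 + 14 = 15)

int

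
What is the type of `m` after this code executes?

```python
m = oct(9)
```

oct() returns str representation

str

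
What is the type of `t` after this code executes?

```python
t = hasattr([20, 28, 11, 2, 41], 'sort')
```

hasattr() returns bool

bool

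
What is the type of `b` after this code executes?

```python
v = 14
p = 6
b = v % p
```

int % int returns int (14 % 6 = 2)

int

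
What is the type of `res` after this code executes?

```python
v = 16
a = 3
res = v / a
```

int / int always returns float in Python 3 (16 / 3 = 5.33333)

float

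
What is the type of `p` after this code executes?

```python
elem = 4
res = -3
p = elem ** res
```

int ** negative int returns float

float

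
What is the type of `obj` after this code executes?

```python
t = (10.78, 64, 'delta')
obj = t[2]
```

Index 2 of tuple is 'delta' which is str

str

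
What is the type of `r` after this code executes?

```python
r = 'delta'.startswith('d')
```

str.startswith() returns bool

bool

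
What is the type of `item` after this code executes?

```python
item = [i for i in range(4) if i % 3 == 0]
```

A list comprehension [...] produces a list

list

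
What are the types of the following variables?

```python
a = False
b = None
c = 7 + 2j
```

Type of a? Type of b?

a is bool; b is NoneType

bool, NoneType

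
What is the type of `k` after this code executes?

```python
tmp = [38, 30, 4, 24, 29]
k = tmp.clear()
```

list.clear() returns None

NoneType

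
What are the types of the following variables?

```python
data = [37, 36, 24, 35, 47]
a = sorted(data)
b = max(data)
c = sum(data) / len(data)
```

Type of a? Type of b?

sorted() returns list; max of ints returns int

list, int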